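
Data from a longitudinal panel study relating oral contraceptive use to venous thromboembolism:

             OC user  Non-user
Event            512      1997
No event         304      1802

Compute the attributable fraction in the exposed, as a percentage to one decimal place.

Reading the table with exposure as columns: a = 512 (OC user, case), b = 304 (OC user, non-case), c = 1997 (Non-user, case), d = 1802.
Risk in exposed = 512/816 = 0.62745; risk in unexposed = 1997/3799 = 0.52566.
RR = 0.62745/0.52566 = 1.19363
AR% = (RR − 1)/RR × 100 = (1.19363 − 1)/1.19363 × 100 = 16.2222%

16.2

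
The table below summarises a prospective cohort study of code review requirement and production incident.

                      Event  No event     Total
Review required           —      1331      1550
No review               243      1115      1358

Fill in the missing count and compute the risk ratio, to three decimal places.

The missing cell is in the exposed row: 1550 − 1331 = 219.
So a = 219, b = 1331, c = 243, d = 1115.
RR = [a/(a+b)] / [c/(c+d)] = (219/1550) / (243/1358) = 0.14129/0.17894 = 0.78960

0.790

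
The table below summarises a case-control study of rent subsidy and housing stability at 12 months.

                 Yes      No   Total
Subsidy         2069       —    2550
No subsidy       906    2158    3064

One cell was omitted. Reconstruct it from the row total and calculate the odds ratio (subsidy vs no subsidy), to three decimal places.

The missing cell is in the exposed row: 2550 − 2069 = 481.
So a = 2069, b = 481, c = 906, d = 2158.
OR = (a·d)/(b·c) = (2069 × 2158) / (481 × 906) = 4464902 / 435786 = 10.24563

10.246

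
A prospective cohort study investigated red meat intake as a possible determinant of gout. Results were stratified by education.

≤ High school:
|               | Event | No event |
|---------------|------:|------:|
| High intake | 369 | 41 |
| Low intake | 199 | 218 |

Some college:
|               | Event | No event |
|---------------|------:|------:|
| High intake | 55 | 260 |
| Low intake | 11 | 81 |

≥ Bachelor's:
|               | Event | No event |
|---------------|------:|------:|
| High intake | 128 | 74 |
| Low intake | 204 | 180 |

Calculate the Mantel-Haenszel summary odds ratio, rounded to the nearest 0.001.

OR_MH = Σ(aᵢdᵢ/nᵢ) / Σ(bᵢcᵢ/nᵢ), where nᵢ is the stratum total.
Stratum 1 (≤ High school): n = 827; a·d/n = 369·218/827 = 97.2696; b·c/n = 41·199/827 = 9.8658
Stratum 2 (Some college): n = 407; a·d/n = 55·81/407 = 10.9459; b·c/n = 260·11/407 = 7.0270
Stratum 3 (≥ Bachelor's): n = 586; a·d/n = 128·180/586 = 39.3174; b·c/n = 74·204/586 = 25.7611
OR_MH = (97.2696 + 10.9459 + 39.3174) / (9.8658 + 7.0270 + 25.7611) = 147.5330 / 42.6539 = 3.45884

3.459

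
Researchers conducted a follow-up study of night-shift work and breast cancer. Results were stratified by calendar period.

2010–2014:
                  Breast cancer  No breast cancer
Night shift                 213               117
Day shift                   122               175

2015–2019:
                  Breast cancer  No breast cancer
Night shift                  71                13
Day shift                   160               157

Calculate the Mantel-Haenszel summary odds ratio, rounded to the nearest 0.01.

OR_MH = Σ(aᵢdᵢ/nᵢ) / Σ(bᵢcᵢ/nᵢ), where nᵢ is the stratum total.
Stratum 1 (2010–2014): n = 627; a·d/n = 213·175/627 = 59.4498; b·c/n = 117·122/627 = 22.7656
Stratum 2 (2015–2019): n = 401; a·d/n = 71·157/401 = 27.7980; b·c/n = 13·160/401 = 5.1870
OR_MH = (59.4498 + 27.7980) / (22.7656 + 5.1870) = 87.2478 / 27.9526 = 3.12128

3.12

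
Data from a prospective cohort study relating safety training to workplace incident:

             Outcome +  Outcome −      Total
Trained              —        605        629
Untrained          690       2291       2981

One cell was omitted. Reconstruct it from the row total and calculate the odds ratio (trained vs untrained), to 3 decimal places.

0.132

The missing cell is in the exposed row: 629 − 605 = 24.
So a = 24, b = 605, c = 690, d = 2291.
OR = (a·d)/(b·c) = (24 × 2291) / (605 × 690) = 54984 / 417450 = 0.13171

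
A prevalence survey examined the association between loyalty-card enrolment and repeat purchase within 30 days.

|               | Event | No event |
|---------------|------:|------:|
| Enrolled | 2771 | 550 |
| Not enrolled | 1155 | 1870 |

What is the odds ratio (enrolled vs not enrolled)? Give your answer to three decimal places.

8.157

Cells: a = 2771, b = 550, c = 1155, d = 1870.
OR = (a·d)/(b·c) = (2771 × 1870) / (550 × 1155) = 5181770 / 635250 = 8.15706
The odds of repeat purchase within 30 days are about 8.16 times as high in the enrolled group.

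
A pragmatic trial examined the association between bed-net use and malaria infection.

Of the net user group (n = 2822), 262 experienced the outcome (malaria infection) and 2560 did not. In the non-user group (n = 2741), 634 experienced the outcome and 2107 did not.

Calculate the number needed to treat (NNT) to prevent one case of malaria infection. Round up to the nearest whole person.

8

Risk in treated group = 262/2822 = 0.09284; risk in control = 634/2741 = 0.23130.
Absolute risk reduction = 0.23130 − 0.09284 = 0.13846
NNT = 1 / ARR = 1 / 0.13846 = 7.222 → round up → 8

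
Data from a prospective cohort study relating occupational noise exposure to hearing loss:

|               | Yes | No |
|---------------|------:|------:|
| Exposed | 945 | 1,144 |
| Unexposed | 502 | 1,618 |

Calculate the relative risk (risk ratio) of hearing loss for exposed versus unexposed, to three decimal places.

1.910

Cells: a = 945, b = 1144, c = 502, d = 1618.
Risk in exposed = 945/2089 = 0.45237; risk in unexposed = 502/2120 = 0.23679.
RR = 0.45237 / 0.23679 = 1.91041
The risk among the exposed is 1.91 times that among the unexposed.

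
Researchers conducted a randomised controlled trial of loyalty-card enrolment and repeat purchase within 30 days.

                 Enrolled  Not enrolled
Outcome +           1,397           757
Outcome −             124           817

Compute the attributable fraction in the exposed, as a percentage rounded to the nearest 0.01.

Reading the table with exposure as columns: a = 1397 (Enrolled, case), b = 124 (Enrolled, non-case), c = 757 (Not enrolled, case), d = 817.
Risk in exposed = 1397/1521 = 0.91847; risk in unexposed = 757/1574 = 0.48094.
RR = 0.91847/0.48094 = 1.90975
AR% = (RR − 1)/RR × 100 = (1.90975 − 1)/1.90975 × 100 = 47.6371%

47.64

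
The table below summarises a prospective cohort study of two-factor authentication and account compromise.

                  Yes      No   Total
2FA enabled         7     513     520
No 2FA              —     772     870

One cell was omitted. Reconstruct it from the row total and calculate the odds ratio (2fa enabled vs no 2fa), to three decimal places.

The missing cell is in the unexposed row: 870 − 772 = 98.
So a = 7, b = 513, c = 98, d = 772.
OR = (a·d)/(b·c) = (7 × 772) / (513 × 98) = 5404 / 50274 = 0.10749

0.107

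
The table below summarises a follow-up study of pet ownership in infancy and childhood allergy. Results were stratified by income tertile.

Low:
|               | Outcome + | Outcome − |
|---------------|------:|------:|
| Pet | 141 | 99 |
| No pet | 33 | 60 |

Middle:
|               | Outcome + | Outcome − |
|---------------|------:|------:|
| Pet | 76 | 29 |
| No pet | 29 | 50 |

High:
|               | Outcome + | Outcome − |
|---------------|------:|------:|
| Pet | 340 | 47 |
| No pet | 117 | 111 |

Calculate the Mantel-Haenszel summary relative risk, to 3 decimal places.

1.738

RR_MH = Σ(aᵢ·n₀ᵢ/nᵢ) / Σ(cᵢ·n₁ᵢ/nᵢ), with n₁ᵢ = aᵢ+bᵢ (exposed), n₀ᵢ = cᵢ+dᵢ (unexposed), nᵢ = n₁ᵢ+n₀ᵢ.
Stratum 1 (Low): n₁ = 240, n₀ = 93, n = 333; a·n₀/n = 141·93/333 = 39.3784; c·n₁/n = 33·240/333 = 23.7838
Stratum 2 (Middle): n₁ = 105, n₀ = 79, n = 184; a·n₀/n = 76·79/184 = 32.6304; c·n₁/n = 29·105/184 = 16.5489
Stratum 3 (High): n₁ = 387, n₀ = 228, n = 615; a·n₀/n = 340·228/615 = 126.0488; c·n₁/n = 117·387/615 = 73.6244
RR_MH = (39.3784 + 32.6304 + 126.0488) / (23.7838 + 16.5489 + 73.6244) = 198.0576 / 113.9571 = 1.73800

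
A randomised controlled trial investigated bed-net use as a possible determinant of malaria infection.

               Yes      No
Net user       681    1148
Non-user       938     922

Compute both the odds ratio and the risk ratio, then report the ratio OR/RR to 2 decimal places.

Cells: a = 681, b = 1148, c = 938, d = 922.
OR = (681·922)/(1148·938) = 627882/1076824 = 0.58309
Risk in exposed = 681/1829 = 0.37233; risk in unexposed = 938/1860 = 0.50430; RR = 0.73832
OR/RR = 0.58309 / 0.73832 = 0.78975
The outcome is not rare, so the OR lies further from 1 than the RR.

0.79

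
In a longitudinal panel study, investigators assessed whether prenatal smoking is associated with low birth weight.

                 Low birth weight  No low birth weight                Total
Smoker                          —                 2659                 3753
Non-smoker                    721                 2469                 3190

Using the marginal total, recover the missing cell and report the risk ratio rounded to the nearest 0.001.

1.290

The missing cell is in the exposed row: 3753 − 2659 = 1094.
So a = 1094, b = 2659, c = 721, d = 2469.
RR = [a/(a+b)] / [c/(c+d)] = (1094/3753) / (721/3190) = 0.29150/0.22602 = 1.28972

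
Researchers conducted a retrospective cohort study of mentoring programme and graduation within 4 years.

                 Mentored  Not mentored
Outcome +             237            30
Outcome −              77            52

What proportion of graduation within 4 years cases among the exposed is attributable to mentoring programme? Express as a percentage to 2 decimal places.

Reading the table with exposure as columns: a = 237 (Mentored, case), b = 77 (Mentored, non-case), c = 30 (Not mentored, case), d = 52.
Risk in exposed = 237/314 = 0.75478; risk in unexposed = 30/82 = 0.36585.
RR = 0.75478/0.36585 = 2.06306
AR% = (RR − 1)/RR × 100 = (2.06306 − 1)/2.06306 × 100 = 51.5282%

51.53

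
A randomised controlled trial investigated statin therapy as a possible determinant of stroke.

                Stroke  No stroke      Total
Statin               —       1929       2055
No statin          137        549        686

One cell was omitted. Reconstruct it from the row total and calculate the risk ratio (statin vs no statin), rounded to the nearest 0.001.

The missing cell is in the exposed row: 2055 − 1929 = 126.
So a = 126, b = 1929, c = 137, d = 549.
RR = [a/(a+b)] / [c/(c+d)] = (126/2055) / (137/686) = 0.06131/0.19971 = 0.30702

0.307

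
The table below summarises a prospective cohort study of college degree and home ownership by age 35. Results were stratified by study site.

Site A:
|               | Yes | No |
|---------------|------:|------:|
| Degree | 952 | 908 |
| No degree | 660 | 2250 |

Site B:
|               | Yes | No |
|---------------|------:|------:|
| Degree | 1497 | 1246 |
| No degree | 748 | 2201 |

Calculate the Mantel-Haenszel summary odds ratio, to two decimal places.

3.55

OR_MH = Σ(aᵢdᵢ/nᵢ) / Σ(bᵢcᵢ/nᵢ), where nᵢ is the stratum total.
Stratum 1 (Site A): n = 4770; a·d/n = 952·2250/4770 = 449.0566; b·c/n = 908·660/4770 = 125.6352
Stratum 2 (Site B): n = 5692; a·d/n = 1497·2201/5692 = 578.8645; b·c/n = 1246·748/5692 = 163.7400
OR_MH = (449.0566 + 578.8645) / (125.6352 + 163.7400) = 1027.9212 / 289.3752 = 3.55221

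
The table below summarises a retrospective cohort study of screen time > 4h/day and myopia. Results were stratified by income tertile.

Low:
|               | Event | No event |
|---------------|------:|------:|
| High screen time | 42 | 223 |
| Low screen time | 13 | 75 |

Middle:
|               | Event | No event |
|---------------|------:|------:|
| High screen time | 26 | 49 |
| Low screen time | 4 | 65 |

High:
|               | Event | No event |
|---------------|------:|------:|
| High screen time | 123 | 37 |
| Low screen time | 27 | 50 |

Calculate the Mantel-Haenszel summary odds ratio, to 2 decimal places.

3.38

OR_MH = Σ(aᵢdᵢ/nᵢ) / Σ(bᵢcᵢ/nᵢ), where nᵢ is the stratum total.
Stratum 1 (Low): n = 353; a·d/n = 42·75/353 = 8.9235; b·c/n = 223·13/353 = 8.2125
Stratum 2 (Middle): n = 144; a·d/n = 26·65/144 = 11.7361; b·c/n = 49·4/144 = 1.3611
Stratum 3 (High): n = 237; a·d/n = 123·50/237 = 25.9494; b·c/n = 37·27/237 = 4.2152
OR_MH = (8.9235 + 11.7361 + 25.9494) / (8.2125 + 1.3611 + 4.2152) = 46.6090 / 13.7888 = 3.38021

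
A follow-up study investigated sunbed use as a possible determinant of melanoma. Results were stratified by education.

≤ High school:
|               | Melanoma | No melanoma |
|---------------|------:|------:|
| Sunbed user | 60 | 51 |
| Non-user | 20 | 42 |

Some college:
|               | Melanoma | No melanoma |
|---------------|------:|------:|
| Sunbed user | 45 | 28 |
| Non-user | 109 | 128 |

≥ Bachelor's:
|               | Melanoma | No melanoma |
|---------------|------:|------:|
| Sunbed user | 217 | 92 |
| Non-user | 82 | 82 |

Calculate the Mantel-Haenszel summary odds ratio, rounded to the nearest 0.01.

OR_MH = Σ(aᵢdᵢ/nᵢ) / Σ(bᵢcᵢ/nᵢ), where nᵢ is the stratum total.
Stratum 1 (≤ High school): n = 173; a·d/n = 60·42/173 = 14.5665; b·c/n = 51·20/173 = 5.8960
Stratum 2 (Some college): n = 310; a·d/n = 45·128/310 = 18.5806; b·c/n = 28·109/310 = 9.8452
Stratum 3 (≥ Bachelor's): n = 473; a·d/n = 217·82/473 = 37.6195; b·c/n = 92·82/473 = 15.9493
OR_MH = (14.5665 + 18.5806 + 37.6195) / (5.8960 + 9.8452 + 15.9493) = 70.7666 / 31.6904 = 2.23306

2.23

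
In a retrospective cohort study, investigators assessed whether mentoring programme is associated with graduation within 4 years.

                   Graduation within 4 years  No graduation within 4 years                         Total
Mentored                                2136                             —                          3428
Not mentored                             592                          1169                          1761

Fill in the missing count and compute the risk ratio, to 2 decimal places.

1.85

The missing cell is in the exposed row: 3428 − 2136 = 1292.
So a = 2136, b = 1292, c = 592, d = 1169.
RR = [a/(a+b)] / [c/(c+d)] = (2136/3428) / (592/1761) = 0.62310/0.33617 = 1.85352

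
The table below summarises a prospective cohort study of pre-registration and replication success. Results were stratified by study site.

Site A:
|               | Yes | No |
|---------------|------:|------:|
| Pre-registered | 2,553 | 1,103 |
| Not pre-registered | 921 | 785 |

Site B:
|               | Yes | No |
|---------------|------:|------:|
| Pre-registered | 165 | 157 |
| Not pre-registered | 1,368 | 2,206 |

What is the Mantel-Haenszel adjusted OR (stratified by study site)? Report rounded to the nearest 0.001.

1.910

OR_MH = Σ(aᵢdᵢ/nᵢ) / Σ(bᵢcᵢ/nᵢ), where nᵢ is the stratum total.
Stratum 1 (Site A): n = 5362; a·d/n = 2553·785/5362 = 373.7607; b·c/n = 1103·921/5362 = 189.4560
Stratum 2 (Site B): n = 3896; a·d/n = 165·2206/3896 = 93.4266; b·c/n = 157·1368/3896 = 55.1273
OR_MH = (373.7607 + 93.4266) / (189.4560 + 55.1273) = 467.1873 / 244.5833 = 1.91014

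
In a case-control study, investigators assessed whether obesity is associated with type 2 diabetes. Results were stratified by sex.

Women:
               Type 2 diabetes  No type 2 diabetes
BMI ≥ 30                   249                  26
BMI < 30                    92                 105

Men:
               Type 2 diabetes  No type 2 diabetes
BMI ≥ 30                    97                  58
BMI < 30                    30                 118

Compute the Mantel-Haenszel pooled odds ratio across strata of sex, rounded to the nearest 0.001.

OR_MH = Σ(aᵢdᵢ/nᵢ) / Σ(bᵢcᵢ/nᵢ), where nᵢ is the stratum total.
Stratum 1 (Women): n = 472; a·d/n = 249·105/472 = 55.3919; b·c/n = 26·92/472 = 5.0678
Stratum 2 (Men): n = 303; a·d/n = 97·118/303 = 37.7756; b·c/n = 58·30/303 = 5.7426
OR_MH = (55.3919 + 37.7756) / (5.0678 + 5.7426) = 93.1675 / 10.8104 = 8.61835

8.618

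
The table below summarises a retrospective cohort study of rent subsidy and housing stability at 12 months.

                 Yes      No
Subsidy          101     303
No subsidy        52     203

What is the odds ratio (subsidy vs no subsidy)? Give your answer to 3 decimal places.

Cells: a = 101, b = 303, c = 52, d = 203.
OR = (a·d)/(b·c) = (101 × 203) / (303 × 52) = 20503 / 15756 = 1.30128
The odds of housing stability at 12 months are about 1.30 times as high in the subsidy group.

1.301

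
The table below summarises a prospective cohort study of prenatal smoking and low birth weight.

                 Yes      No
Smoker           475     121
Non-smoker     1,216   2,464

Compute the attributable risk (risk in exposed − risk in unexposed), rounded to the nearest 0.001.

0.467

Cells: a = 475, b = 121, c = 1216, d = 2464.
Risk in exposed = 475/596 = 0.796980; risk in unexposed = 1216/3680 = 0.330435.
Risk difference = 0.796980 − 0.330435 = 0.466545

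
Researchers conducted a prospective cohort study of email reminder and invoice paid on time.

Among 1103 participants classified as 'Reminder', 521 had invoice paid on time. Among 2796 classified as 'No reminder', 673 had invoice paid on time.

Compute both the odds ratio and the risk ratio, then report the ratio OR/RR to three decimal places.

1.439

From the description: a = 521, b = 582, c = 673, d = 2123.
OR = (521·2123)/(582·673) = 1106083/391686 = 2.82390
Risk in exposed = 521/1103 = 0.47235; risk in unexposed = 673/2796 = 0.24070; RR = 1.96239
OR/RR = 2.82390 / 1.96239 = 1.43902
The outcome is not rare, so the OR lies further from 1 than the RR.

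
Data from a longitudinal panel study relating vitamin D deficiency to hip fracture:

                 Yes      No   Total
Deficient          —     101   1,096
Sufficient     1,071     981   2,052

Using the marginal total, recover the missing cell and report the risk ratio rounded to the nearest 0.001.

The missing cell is in the exposed row: 1096 − 101 = 995.
So a = 995, b = 101, c = 1071, d = 981.
RR = [a/(a+b)] / [c/(c+d)] = (995/1096) / (1071/2052) = 0.90785/0.52193 = 1.73940

1.739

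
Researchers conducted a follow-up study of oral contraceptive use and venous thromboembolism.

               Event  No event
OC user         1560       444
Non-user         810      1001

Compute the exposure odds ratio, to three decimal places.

Cells: a = 1560, b = 444, c = 810, d = 1001.
OR = (a·d)/(b·c) = (1560 × 1001) / (444 × 810) = 1561560 / 359640 = 4.34201
The odds of venous thromboembolism are about 4.34 times as high in the oc user group.

4.342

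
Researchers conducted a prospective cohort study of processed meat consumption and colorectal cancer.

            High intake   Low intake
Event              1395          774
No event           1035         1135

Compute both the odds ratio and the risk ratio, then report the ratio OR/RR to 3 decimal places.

Reading the table with exposure as columns: a = 1395 (High intake, case), b = 1035 (High intake, non-case), c = 774 (Low intake, case), d = 1135.
OR = (1395·1135)/(1035·774) = 1583325/801090 = 1.97646
Risk in exposed = 1395/2430 = 0.57407; risk in unexposed = 774/1909 = 0.40545; RR = 1.41590
OR/RR = 1.97646 / 1.41590 = 1.39590
The outcome is not rare, so the OR lies further from 1 than the RR.

1.396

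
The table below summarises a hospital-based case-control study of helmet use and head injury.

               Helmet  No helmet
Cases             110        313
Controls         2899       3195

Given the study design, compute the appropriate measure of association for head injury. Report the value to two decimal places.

Reading the table with exposure as columns: a = 110 (Helmet, case), b = 2899 (Helmet, non-case), c = 313 (No helmet, case), d = 3195.
This is a hospital-based case-control study: participants were sampled on outcome status, so risks in the source population cannot be estimated directly — relative risk is not valid here. The odds ratio is the appropriate measure.
OR = (a·d)/(b·c) = (110 × 3195) / (2899 × 313) = 351450 / 907387 = 0.38732

0.39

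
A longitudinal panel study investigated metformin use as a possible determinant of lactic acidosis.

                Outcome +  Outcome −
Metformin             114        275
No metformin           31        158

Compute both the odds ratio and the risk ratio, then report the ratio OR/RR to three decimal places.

1.183

Cells: a = 114, b = 275, c = 31, d = 158.
OR = (114·158)/(275·31) = 18012/8525 = 2.11284
Risk in exposed = 114/389 = 0.29306; risk in unexposed = 31/189 = 0.16402; RR = 1.78672
OR/RR = 2.11284 / 1.78672 = 1.18253
The outcome is not rare, so the OR lies further from 1 than the RR.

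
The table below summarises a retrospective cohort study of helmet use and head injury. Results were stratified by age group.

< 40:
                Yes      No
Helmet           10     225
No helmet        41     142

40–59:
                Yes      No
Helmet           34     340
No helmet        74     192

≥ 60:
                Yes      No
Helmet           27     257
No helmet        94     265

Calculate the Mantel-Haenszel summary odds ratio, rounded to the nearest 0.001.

OR_MH = Σ(aᵢdᵢ/nᵢ) / Σ(bᵢcᵢ/nᵢ), where nᵢ is the stratum total.
Stratum 1 (< 40): n = 418; a·d/n = 10·142/418 = 3.3971; b·c/n = 225·41/418 = 22.0694
Stratum 2 (40–59): n = 640; a·d/n = 34·192/640 = 10.2000; b·c/n = 340·74/640 = 39.3125
Stratum 3 (≥ 60): n = 643; a·d/n = 27·265/643 = 11.1275; b·c/n = 257·94/643 = 37.5708
OR_MH = (3.3971 + 10.2000 + 11.1275) / (22.0694 + 39.3125 + 37.5708) = 24.7247 / 98.9526 = 0.24986

0.250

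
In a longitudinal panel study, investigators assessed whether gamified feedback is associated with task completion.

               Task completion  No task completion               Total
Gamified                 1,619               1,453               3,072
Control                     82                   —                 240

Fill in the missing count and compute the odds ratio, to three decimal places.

The missing cell is in the unexposed row: 240 − 82 = 158.
So a = 1619, b = 1453, c = 82, d = 158.
OR = (a·d)/(b·c) = (1619 × 158) / (1453 × 82) = 255802 / 119146 = 2.14696

2.147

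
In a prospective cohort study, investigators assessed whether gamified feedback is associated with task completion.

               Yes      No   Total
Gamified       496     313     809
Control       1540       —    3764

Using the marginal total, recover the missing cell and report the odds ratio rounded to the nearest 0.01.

The missing cell is in the unexposed row: 3764 − 1540 = 2224.
So a = 496, b = 313, c = 1540, d = 2224.
OR = (a·d)/(b·c) = (496 × 2224) / (313 × 1540) = 1103104 / 482020 = 2.28850

2.29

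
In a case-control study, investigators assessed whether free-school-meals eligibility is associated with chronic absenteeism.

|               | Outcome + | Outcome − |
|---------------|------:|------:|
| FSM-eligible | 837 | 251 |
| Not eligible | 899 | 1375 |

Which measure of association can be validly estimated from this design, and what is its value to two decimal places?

Cells: a = 837, b = 251, c = 899, d = 1375.
This is a case-control study: participants were sampled on outcome status, so risks in the source population cannot be estimated directly — relative risk is not valid here. The odds ratio is the appropriate measure.
OR = (a·d)/(b·c) = (837 × 1375) / (251 × 899) = 1150875 / 225649 = 5.10029

5.10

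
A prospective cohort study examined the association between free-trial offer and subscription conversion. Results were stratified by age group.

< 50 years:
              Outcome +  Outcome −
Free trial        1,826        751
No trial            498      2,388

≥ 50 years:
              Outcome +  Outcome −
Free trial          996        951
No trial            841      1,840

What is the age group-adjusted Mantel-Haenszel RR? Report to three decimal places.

RR_MH = Σ(aᵢ·n₀ᵢ/nᵢ) / Σ(cᵢ·n₁ᵢ/nᵢ), with n₁ᵢ = aᵢ+bᵢ (exposed), n₀ᵢ = cᵢ+dᵢ (unexposed), nᵢ = n₁ᵢ+n₀ᵢ.
Stratum 1 (< 50 years): n₁ = 2577, n₀ = 2886, n = 5463; a·n₀/n = 1826·2886/5463 = 964.6414; c·n₁/n = 498·2577/5463 = 234.9160
Stratum 2 (≥ 50 years): n₁ = 1947, n₀ = 2681, n = 4628; a·n₀/n = 996·2681/4628 = 576.9827; c·n₁/n = 841·1947/4628 = 353.8088
RR_MH = (964.6414 + 576.9827) / (234.9160 + 353.8088) = 1541.6241 / 588.7248 = 2.61858

2.619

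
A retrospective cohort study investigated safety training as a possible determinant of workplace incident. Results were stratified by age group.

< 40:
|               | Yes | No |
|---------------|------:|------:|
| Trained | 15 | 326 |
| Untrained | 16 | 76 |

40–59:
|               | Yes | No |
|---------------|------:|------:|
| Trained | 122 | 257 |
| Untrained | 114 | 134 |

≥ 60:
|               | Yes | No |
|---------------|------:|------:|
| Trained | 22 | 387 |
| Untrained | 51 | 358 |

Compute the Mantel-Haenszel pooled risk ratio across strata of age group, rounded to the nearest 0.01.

0.58

RR_MH = Σ(aᵢ·n₀ᵢ/nᵢ) / Σ(cᵢ·n₁ᵢ/nᵢ), with n₁ᵢ = aᵢ+bᵢ (exposed), n₀ᵢ = cᵢ+dᵢ (unexposed), nᵢ = n₁ᵢ+n₀ᵢ.
Stratum 1 (< 40): n₁ = 341, n₀ = 92, n = 433; a·n₀/n = 15·92/433 = 3.1871; c·n₁/n = 16·341/433 = 12.6005
Stratum 2 (40–59): n₁ = 379, n₀ = 248, n = 627; a·n₀/n = 122·248/627 = 48.2552; c·n₁/n = 114·379/627 = 68.9091
Stratum 3 (≥ 60): n₁ = 409, n₀ = 409, n = 818; a·n₀/n = 22·409/818 = 11.0000; c·n₁/n = 51·409/818 = 25.5000
RR_MH = (3.1871 + 48.2552 + 11.0000) / (12.6005 + 68.9091 + 25.5000) = 62.4423 / 107.0096 = 0.58352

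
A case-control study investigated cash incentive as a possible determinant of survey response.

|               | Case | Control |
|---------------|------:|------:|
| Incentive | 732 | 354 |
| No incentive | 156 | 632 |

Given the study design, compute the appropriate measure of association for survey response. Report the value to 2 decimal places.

8.38

Cells: a = 732, b = 354, c = 156, d = 632.
This is a case-control study: participants were sampled on outcome status, so risks in the source population cannot be estimated directly — relative risk is not valid here. The odds ratio is the appropriate measure.
OR = (a·d)/(b·c) = (732 × 632) / (354 × 156) = 462624 / 55224 = 8.37723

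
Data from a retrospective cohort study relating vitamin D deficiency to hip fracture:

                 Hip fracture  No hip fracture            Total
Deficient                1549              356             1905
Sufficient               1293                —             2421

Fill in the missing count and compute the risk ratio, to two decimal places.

The missing cell is in the unexposed row: 2421 − 1293 = 1128.
So a = 1549, b = 356, c = 1293, d = 1128.
RR = [a/(a+b)] / [c/(c+d)] = (1549/1905) / (1293/2421) = 0.81312/0.53408 = 1.52248

1.52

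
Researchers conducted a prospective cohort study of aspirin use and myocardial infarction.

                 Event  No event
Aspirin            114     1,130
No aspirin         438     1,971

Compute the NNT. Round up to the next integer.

12

Risk in treated group = 114/1244 = 0.09164; risk in control = 438/2409 = 0.18182.
Absolute risk reduction = 0.18182 − 0.09164 = 0.09018
NNT = 1 / ARR = 1 / 0.09018 = 11.089 → round up → 12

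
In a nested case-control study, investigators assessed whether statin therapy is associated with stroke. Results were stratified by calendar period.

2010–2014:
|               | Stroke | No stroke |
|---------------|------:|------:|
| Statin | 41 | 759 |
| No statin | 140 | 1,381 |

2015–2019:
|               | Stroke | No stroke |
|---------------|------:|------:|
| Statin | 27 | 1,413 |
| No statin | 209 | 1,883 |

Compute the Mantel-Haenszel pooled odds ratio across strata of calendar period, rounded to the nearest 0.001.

OR_MH = Σ(aᵢdᵢ/nᵢ) / Σ(bᵢcᵢ/nᵢ), where nᵢ is the stratum total.
Stratum 1 (2010–2014): n = 2321; a·d/n = 41·1381/2321 = 24.3951; b·c/n = 759·140/2321 = 45.7820
Stratum 2 (2015–2019): n = 3532; a·d/n = 27·1883/3532 = 14.3944; b·c/n = 1413·209/3532 = 83.6118
OR_MH = (24.3951 + 14.3944) / (45.7820 + 83.6118) = 38.7895 / 129.3938 = 0.29978

0.300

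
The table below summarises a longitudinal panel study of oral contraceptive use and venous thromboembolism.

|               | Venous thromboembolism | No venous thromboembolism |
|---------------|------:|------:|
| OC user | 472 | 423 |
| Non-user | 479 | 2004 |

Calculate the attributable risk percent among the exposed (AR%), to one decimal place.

63.4

Cells: a = 472, b = 423, c = 479, d = 2004.
Risk in exposed = 472/895 = 0.52737; risk in unexposed = 479/2483 = 0.19291.
RR = 0.52737/0.19291 = 2.73376
AR% = (RR − 1)/RR × 100 = (2.73376 − 1)/2.73376 × 100 = 63.4203%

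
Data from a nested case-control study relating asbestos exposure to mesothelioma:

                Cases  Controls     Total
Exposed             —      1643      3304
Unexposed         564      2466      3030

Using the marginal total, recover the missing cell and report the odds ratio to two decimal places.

The missing cell is in the exposed row: 3304 − 1643 = 1661.
So a = 1661, b = 1643, c = 564, d = 2466.
OR = (a·d)/(b·c) = (1661 × 2466) / (1643 × 564) = 4096026 / 926652 = 4.42024

4.42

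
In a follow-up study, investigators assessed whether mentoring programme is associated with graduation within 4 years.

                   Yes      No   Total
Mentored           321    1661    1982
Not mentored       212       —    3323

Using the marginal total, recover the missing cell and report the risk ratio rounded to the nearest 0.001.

The missing cell is in the unexposed row: 3323 − 212 = 3111.
So a = 321, b = 1661, c = 212, d = 3111.
RR = [a/(a+b)] / [c/(c+d)] = (321/1982) / (212/3323) = 0.16196/0.06380 = 2.53861

2.539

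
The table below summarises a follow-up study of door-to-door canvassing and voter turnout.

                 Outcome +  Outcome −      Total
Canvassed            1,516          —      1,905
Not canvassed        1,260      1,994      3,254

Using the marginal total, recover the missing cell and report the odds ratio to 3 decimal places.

6.167

The missing cell is in the exposed row: 1905 − 1516 = 389.
So a = 1516, b = 389, c = 1260, d = 1994.
OR = (a·d)/(b·c) = (1516 × 1994) / (389 × 1260) = 3022904 / 490140 = 6.16743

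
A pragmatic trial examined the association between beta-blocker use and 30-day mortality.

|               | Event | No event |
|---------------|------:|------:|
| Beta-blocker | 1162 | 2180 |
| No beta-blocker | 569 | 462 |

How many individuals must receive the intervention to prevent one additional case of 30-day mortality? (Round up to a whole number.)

5

Risk in treated group = 1162/3342 = 0.34770; risk in control = 569/1031 = 0.55189.
Absolute risk reduction = 0.55189 − 0.34770 = 0.20420
NNT = 1 / ARR = 1 / 0.20420 = 4.897 → round up → 5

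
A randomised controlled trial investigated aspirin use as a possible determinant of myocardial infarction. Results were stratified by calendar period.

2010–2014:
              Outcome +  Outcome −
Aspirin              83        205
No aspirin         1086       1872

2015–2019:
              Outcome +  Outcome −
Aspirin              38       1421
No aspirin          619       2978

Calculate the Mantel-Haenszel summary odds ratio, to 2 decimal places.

OR_MH = Σ(aᵢdᵢ/nᵢ) / Σ(bᵢcᵢ/nᵢ), where nᵢ is the stratum total.
Stratum 1 (2010–2014): n = 3246; a·d/n = 83·1872/3246 = 47.8669; b·c/n = 205·1086/3246 = 68.5860
Stratum 2 (2015–2019): n = 5056; a·d/n = 38·2978/5056 = 22.3821; b·c/n = 1421·619/5056 = 173.9713
OR_MH = (47.8669 + 22.3821) / (68.5860 + 173.9713) = 70.2490 / 242.5573 = 0.28962

0.29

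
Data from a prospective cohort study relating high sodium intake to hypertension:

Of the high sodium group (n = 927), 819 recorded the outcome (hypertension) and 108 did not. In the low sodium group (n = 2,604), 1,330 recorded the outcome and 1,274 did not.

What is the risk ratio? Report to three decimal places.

From the description: a = 819, b = 108, c = 1330, d = 1274.
Risk in exposed = 819/927 = 0.88350; risk in unexposed = 1330/2604 = 0.51075.
RR = 0.88350 / 0.51075 = 1.72979
The risk among the exposed is 1.73 times that among the unexposed.

1.730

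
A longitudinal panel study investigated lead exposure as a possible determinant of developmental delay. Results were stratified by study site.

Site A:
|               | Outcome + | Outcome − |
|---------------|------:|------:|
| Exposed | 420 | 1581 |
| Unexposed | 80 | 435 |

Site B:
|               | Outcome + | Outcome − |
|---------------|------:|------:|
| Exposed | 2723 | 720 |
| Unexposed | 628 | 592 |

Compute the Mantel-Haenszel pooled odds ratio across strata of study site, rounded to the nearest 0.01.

OR_MH = Σ(aᵢdᵢ/nᵢ) / Σ(bᵢcᵢ/nᵢ), where nᵢ is the stratum total.
Stratum 1 (Site A): n = 2516; a·d/n = 420·435/2516 = 72.6153; b·c/n = 1581·80/2516 = 50.2703
Stratum 2 (Site B): n = 4663; a·d/n = 2723·592/4663 = 345.7036; b·c/n = 720·628/4663 = 96.9676
OR_MH = (72.6153 + 345.7036) / (50.2703 + 96.9676) = 418.3189 / 147.2379 = 2.84111

2.84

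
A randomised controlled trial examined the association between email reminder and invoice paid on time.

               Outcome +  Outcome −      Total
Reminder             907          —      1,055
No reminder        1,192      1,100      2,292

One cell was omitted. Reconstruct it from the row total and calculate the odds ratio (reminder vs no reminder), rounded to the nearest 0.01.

The missing cell is in the exposed row: 1055 − 907 = 148.
So a = 907, b = 148, c = 1192, d = 1100.
OR = (a·d)/(b·c) = (907 × 1100) / (148 × 1192) = 997700 / 176416 = 5.65538

5.66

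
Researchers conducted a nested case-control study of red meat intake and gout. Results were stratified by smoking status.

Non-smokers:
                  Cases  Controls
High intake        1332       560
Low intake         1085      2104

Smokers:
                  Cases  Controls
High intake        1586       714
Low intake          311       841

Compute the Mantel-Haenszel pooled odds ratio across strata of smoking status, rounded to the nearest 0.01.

OR_MH = Σ(aᵢdᵢ/nᵢ) / Σ(bᵢcᵢ/nᵢ), where nᵢ is the stratum total.
Stratum 1 (Non-smokers): n = 5081; a·d/n = 1332·2104/5081 = 551.5702; b·c/n = 560·1085/5081 = 119.5828
Stratum 2 (Smokers): n = 3452; a·d/n = 1586·841/3452 = 386.3922; b·c/n = 714·311/3452 = 64.3262
OR_MH = (551.5702 + 386.3922) / (119.5828 + 64.3262) = 937.9624 / 183.9089 = 5.10015

5.10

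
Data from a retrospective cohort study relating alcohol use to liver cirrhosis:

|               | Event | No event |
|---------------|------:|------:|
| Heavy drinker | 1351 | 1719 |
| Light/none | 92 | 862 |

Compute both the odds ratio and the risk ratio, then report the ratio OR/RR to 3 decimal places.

Cells: a = 1351, b = 1719, c = 92, d = 862.
OR = (1351·862)/(1719·92) = 1164562/158148 = 7.36375
Risk in exposed = 1351/3070 = 0.44007; risk in unexposed = 92/954 = 0.09644; RR = 4.56328
OR/RR = 7.36375 / 4.56328 = 1.61369
The outcome is not rare, so the OR lies further from 1 than the RR.

1.614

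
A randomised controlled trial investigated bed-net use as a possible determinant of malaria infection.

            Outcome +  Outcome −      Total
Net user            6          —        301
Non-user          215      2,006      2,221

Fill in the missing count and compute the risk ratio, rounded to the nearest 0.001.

0.206

The missing cell is in the exposed row: 301 − 6 = 295.
So a = 6, b = 295, c = 215, d = 2006.
RR = [a/(a+b)] / [c/(c+d)] = (6/301) / (215/2221) = 0.01993/0.09680 = 0.20592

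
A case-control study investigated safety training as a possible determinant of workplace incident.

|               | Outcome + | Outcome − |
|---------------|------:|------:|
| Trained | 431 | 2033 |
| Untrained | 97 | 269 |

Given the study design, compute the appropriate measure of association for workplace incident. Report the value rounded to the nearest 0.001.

0.588

Cells: a = 431, b = 2033, c = 97, d = 269.
This is a case-control study: participants were sampled on outcome status, so risks in the source population cannot be estimated directly — relative risk is not valid here. The odds ratio is the appropriate measure.
OR = (a·d)/(b·c) = (431 × 269) / (2033 × 97) = 115939 / 197201 = 0.58792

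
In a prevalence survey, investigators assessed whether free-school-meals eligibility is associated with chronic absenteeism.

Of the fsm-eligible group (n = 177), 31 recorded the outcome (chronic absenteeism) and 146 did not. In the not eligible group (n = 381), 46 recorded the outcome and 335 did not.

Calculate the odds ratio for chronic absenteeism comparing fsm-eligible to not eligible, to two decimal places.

1.55

From the description: a = 31, b = 146, c = 46, d = 335.
OR = (a·d)/(b·c) = (31 × 335) / (146 × 46) = 10385 / 6716 = 1.54631
The odds of chronic absenteeism are about 1.55 times as high in the fsm-eligible group.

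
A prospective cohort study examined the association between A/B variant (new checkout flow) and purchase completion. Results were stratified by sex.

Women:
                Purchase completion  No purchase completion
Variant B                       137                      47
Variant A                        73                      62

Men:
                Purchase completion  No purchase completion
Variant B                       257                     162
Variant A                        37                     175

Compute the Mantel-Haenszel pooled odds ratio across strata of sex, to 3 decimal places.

4.834

OR_MH = Σ(aᵢdᵢ/nᵢ) / Σ(bᵢcᵢ/nᵢ), where nᵢ is the stratum total.
Stratum 1 (Women): n = 319; a·d/n = 137·62/319 = 26.6270; b·c/n = 47·73/319 = 10.7555
Stratum 2 (Men): n = 631; a·d/n = 257·175/631 = 71.2758; b·c/n = 162·37/631 = 9.4992
OR_MH = (26.6270 + 71.2758) / (10.7555 + 9.4992) = 97.9027 / 20.2547 = 4.83358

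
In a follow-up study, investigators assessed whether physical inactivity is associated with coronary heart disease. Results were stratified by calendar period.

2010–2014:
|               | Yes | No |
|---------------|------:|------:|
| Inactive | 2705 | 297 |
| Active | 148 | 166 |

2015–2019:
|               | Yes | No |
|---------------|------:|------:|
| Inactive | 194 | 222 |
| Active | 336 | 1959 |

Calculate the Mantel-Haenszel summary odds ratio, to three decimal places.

OR_MH = Σ(aᵢdᵢ/nᵢ) / Σ(bᵢcᵢ/nᵢ), where nᵢ is the stratum total.
Stratum 1 (2010–2014): n = 3316; a·d/n = 2705·166/3316 = 135.4131; b·c/n = 297·148/3316 = 13.2557
Stratum 2 (2015–2019): n = 2711; a·d/n = 194·1959/2711 = 140.1866; b·c/n = 222·336/2711 = 27.5146
OR_MH = (135.4131 + 140.1866) / (13.2557 + 27.5146) = 275.5998 / 40.7703 = 6.75982

6.760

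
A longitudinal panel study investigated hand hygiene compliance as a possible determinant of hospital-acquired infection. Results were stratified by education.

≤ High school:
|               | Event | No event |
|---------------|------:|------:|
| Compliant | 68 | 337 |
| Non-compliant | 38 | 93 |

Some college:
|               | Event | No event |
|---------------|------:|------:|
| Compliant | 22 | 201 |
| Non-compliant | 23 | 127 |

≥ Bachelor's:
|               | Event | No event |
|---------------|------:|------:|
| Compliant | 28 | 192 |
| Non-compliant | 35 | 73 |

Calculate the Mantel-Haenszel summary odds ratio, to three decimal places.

OR_MH = Σ(aᵢdᵢ/nᵢ) / Σ(bᵢcᵢ/nᵢ), where nᵢ is the stratum total.
Stratum 1 (≤ High school): n = 536; a·d/n = 68·93/536 = 11.7985; b·c/n = 337·38/536 = 23.8918
Stratum 2 (Some college): n = 373; a·d/n = 22·127/373 = 7.4906; b·c/n = 201·23/373 = 12.3941
Stratum 3 (≥ Bachelor's): n = 328; a·d/n = 28·73/328 = 6.2317; b·c/n = 192·35/328 = 20.4878
OR_MH = (11.7985 + 7.4906 + 6.2317) / (23.8918 + 12.3941 + 20.4878) = 25.5208 / 56.7737 = 0.44952

0.450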